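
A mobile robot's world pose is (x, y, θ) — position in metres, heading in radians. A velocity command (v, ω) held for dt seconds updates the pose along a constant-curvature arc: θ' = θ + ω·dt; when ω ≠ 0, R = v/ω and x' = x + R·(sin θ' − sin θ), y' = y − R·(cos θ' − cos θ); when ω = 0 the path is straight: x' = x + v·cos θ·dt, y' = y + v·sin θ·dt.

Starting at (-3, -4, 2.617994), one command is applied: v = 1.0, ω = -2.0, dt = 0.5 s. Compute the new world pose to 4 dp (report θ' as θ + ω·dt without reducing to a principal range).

(-3.2494, -3.5906, 1.6180)

θ' = 2.6180 + -2.0·0.5 = 1.6180
R = v/ω = 1.0/-2.0 = -0.5000
x' = -3 + -0.5000·(sin 1.6180 − sin 2.6180) = -3.2494
y' = -4 − -0.5000·(cos 1.6180 − cos 2.6180) = -3.5906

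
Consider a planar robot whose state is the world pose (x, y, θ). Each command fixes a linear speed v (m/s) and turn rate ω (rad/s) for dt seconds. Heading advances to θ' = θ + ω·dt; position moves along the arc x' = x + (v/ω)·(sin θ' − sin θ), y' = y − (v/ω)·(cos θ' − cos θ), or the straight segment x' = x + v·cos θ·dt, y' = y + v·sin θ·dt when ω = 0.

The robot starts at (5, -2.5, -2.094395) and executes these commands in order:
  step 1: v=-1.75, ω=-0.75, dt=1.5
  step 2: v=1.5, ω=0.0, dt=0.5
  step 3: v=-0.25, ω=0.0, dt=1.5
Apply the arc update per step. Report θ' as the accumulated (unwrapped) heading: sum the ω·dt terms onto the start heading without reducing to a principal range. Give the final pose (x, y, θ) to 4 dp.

(6.8282, -1.3112, -3.2194)

step 1: θ'=-3.2194 (R=2.3333) → pose (7.2021, -1.3404, -3.2194)
step 2: θ'=-3.2194 (straight) → pose (6.4544, -1.2821, -3.2194)
step 3: θ'=-3.2194 (straight) → pose (6.8282, -1.3112, -3.2194)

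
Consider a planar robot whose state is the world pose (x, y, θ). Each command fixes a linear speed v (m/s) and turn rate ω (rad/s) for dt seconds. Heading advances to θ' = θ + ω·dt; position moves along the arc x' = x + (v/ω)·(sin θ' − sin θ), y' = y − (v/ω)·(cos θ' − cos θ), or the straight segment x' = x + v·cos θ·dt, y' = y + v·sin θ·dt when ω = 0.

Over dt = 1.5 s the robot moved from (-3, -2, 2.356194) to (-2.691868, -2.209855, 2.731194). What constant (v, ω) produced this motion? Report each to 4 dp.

Δθ = 2.731194 − 2.356194 = 0.375000
ω = Δθ/dt = 0.375000/1.5 = 0.2500
R = Δx/(sin θ' − sin θ) = -1.0000
v = R·ω = -1.0000·0.2500 = -0.2500

v = -0.2500, ω = 0.2500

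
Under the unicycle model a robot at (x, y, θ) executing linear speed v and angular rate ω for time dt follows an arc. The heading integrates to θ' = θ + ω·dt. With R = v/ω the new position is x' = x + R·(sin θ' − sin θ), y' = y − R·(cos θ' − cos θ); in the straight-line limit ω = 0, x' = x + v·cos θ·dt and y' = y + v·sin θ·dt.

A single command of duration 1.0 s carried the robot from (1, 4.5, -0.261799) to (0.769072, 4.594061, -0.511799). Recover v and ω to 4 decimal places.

v = -0.2500, ω = -0.2500

Δθ = -0.511799 − -0.261799 = -0.250000
ω = Δθ/dt = -0.250000/1.0 = -0.2500
R = Δx/(sin θ' − sin θ) = 1.0000
v = R·ω = 1.0000·-0.2500 = -0.2500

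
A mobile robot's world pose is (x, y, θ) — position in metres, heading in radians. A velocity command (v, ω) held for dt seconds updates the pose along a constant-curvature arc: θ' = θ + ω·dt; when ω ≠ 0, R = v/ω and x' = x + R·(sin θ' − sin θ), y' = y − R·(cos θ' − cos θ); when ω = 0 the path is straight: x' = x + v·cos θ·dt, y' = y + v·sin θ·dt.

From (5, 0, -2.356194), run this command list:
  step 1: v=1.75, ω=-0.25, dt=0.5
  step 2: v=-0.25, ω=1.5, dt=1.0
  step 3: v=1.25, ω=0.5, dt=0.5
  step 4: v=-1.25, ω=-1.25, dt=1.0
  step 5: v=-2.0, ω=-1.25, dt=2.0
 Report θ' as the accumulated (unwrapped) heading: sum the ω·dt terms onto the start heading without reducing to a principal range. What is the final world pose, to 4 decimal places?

(7.5644, 0.0466, -4.4812)

step 1: θ'=-2.4812 (R=-7.0000) → pose (4.3443, -0.5785, -2.4812)
step 2: θ'=-0.9812 (R=-0.1667) → pose (4.3806, -0.3542, -0.9812)
step 3: θ'=-0.7312 (R=2.5000) → pose (4.7891, -0.8251, -0.7312)
step 4: θ'=-1.9812 (R=1.0000) → pose (4.5399, 0.3183, -1.9812)
step 5: θ'=-4.4812 (R=1.6000) → pose (7.5644, 0.0466, -4.4812)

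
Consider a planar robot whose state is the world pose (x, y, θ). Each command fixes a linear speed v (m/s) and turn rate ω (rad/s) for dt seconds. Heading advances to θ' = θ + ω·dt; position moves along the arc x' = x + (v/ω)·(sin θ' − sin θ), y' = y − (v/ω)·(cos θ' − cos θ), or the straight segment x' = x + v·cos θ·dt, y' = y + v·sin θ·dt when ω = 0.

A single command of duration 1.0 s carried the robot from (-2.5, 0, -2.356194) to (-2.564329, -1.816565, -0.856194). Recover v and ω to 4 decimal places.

Δθ = -0.856194 − -2.356194 = 1.500000
ω = Δθ/dt = 1.500000/1.0 = 1.5000
R = −Δy/(cos θ' − cos θ) = 1.3333
v = R·ω = 1.3333·1.5000 = 2.0000

v = 2.0000, ω = 1.5000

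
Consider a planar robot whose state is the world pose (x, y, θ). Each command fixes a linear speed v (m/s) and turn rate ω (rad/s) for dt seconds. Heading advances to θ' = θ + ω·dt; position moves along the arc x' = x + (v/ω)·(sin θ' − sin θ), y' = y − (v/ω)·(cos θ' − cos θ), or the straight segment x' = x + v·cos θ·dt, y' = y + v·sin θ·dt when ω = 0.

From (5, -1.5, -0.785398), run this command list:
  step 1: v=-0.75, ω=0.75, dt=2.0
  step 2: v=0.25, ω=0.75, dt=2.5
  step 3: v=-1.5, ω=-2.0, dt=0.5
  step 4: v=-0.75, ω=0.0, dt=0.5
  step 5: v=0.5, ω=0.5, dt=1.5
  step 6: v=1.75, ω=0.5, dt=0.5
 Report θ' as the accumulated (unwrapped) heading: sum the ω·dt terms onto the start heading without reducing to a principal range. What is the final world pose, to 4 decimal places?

(2.9962, -0.6924, 2.5896)

step 1: θ'=0.7146 (R=-1.0000) → pose (3.6376, -1.4518, 0.7146)
step 2: θ'=2.5896 (R=0.3333) → pose (3.5939, -0.9161, 2.5896)
step 3: θ'=1.5896 (R=0.7500) → pose (3.9505, -1.5406, 1.5896)
step 4: θ'=1.5896 (straight) → pose (3.9576, -1.9156, 1.5896)
step 5: θ'=2.3396 (R=1.0000) → pose (3.6765, -1.2391, 2.3396)
step 6: θ'=2.5896 (R=3.5000) → pose (2.9962, -0.6924, 2.5896)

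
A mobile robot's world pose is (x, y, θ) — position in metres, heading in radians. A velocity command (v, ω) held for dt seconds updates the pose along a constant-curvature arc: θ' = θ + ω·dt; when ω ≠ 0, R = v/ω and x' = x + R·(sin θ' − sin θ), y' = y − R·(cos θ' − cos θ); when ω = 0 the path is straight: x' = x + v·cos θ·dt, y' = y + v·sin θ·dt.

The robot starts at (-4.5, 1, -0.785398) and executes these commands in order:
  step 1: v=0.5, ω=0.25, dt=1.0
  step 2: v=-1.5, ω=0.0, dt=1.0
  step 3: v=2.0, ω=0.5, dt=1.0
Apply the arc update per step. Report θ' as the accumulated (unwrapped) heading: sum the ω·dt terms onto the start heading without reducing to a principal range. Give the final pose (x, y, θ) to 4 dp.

(-3.4971, 0.9021, -0.0354)

step 1: θ'=-0.5354 (R=2.0000) → pose (-4.1062, 0.6941, -0.5354)
step 2: θ'=-0.5354 (straight) → pose (-5.3963, 1.4594, -0.5354)
step 3: θ'=-0.0354 (R=4.0000) → pose (-3.4971, 0.9021, -0.0354)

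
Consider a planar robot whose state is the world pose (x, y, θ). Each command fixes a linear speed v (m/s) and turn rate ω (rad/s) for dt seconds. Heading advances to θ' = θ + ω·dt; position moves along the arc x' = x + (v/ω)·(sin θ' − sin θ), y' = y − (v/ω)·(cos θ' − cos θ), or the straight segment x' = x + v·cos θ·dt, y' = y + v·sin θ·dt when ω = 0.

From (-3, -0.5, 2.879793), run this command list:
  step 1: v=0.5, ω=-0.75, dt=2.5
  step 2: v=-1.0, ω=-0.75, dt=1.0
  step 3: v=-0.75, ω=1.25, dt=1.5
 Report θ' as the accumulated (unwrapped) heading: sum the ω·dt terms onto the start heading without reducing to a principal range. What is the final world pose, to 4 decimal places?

(-4.5369, -0.9726, 2.1298)

step 1: θ'=1.0048 (R=-0.6667) → pose (-3.3902, 0.5015, 1.0048)
step 2: θ'=0.2548 (R=1.3333) → pose (-4.1795, -0.0738, 0.2548)
step 3: θ'=2.1298 (R=-0.6000) → pose (-4.5369, -0.9726, 2.1298)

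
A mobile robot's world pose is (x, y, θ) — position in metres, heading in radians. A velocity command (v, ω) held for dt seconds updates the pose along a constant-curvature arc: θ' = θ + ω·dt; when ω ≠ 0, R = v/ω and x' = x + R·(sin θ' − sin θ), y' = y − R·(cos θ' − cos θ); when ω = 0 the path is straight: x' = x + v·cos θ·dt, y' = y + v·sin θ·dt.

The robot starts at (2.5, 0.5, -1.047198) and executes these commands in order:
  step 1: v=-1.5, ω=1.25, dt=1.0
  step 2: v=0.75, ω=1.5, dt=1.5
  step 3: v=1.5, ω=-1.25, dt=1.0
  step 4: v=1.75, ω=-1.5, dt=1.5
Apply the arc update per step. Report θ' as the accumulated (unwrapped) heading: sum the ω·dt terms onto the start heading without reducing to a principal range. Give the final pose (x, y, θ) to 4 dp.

step 1: θ'=0.2028 (R=-1.2000) → pose (1.2191, 1.0754, 0.2028)
step 2: θ'=2.4528 (R=0.5000) → pose (1.4362, 1.9512, 2.4528)
step 3: θ'=1.2028 (R=-1.2000) → pose (1.0792, 3.3093, 1.2028)
step 4: θ'=-1.0472 (R=-1.1667) → pose (3.1782, 3.4729, -1.0472)

(3.1782, 3.4729, -1.0472)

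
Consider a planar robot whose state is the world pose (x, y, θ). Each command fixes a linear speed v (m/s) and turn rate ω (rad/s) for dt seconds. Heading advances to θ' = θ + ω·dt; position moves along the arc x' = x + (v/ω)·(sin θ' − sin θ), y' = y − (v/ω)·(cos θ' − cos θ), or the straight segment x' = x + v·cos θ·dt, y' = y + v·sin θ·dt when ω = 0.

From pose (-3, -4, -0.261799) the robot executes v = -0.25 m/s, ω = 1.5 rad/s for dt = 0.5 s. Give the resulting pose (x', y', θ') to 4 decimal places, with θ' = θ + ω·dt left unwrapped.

θ' = -0.2618 + 1.5·0.5 = 0.4882
R = v/ω = -0.25/1.5 = -0.1667
x' = -3 + -0.1667·(sin 0.4882 − sin -0.2618) = -3.1213
y' = -4 − -0.1667·(cos 0.4882 − cos -0.2618) = -4.0138

(-3.1213, -4.0138, 0.4882)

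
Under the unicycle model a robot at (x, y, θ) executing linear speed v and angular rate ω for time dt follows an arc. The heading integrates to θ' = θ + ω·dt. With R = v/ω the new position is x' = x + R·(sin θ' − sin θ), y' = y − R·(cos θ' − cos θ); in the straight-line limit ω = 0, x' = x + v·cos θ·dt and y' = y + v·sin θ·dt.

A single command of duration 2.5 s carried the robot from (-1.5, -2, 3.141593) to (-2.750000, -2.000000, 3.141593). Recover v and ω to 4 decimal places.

Δθ = 3.141593 − 3.141593 = 0.000000
ω = Δθ/dt = 0.000000/2.5 = 0.0000
ω = 0 → v = (Δx·cos θ + Δy·sin θ)/dt = 0.5000

v = 0.5000, ω = 0.0000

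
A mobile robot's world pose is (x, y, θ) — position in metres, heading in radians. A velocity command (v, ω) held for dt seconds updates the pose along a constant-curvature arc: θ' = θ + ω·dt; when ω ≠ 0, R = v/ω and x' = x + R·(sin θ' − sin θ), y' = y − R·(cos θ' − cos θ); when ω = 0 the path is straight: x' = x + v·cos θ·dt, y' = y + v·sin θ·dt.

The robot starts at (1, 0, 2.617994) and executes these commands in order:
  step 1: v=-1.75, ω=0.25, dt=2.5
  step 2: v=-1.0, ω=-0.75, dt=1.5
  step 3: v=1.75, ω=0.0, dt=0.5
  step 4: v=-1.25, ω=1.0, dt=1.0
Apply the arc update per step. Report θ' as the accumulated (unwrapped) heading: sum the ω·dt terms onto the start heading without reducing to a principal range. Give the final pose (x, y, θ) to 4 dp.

(7.0649, -1.3867, 3.1180)

step 1: θ'=3.2430 (R=-7.0000) → pose (5.2086, -0.9019, 3.2430)
step 2: θ'=2.1180 (R=1.3333) → pose (6.4822, -1.5346, 2.1180)
step 3: θ'=2.1180 (straight) → pose (6.0270, -0.7874, 2.1180)
step 4: θ'=3.1180 (R=-1.2500) → pose (7.0649, -1.3867, 3.1180)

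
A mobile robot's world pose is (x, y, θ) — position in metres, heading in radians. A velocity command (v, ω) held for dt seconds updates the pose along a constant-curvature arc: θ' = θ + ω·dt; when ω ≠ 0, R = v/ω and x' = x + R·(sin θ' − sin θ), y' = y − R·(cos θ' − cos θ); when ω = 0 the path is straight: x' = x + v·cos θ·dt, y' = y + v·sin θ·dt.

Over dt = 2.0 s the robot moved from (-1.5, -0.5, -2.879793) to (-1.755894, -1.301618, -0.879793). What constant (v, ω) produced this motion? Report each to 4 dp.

v = 0.5000, ω = 1.0000

Δθ = -0.879793 − -2.879793 = 2.000000
ω = Δθ/dt = 2.000000/2.0 = 1.0000
R = −Δy/(cos θ' − cos θ) = 0.5000
v = R·ω = 0.5000·1.0000 = 0.5000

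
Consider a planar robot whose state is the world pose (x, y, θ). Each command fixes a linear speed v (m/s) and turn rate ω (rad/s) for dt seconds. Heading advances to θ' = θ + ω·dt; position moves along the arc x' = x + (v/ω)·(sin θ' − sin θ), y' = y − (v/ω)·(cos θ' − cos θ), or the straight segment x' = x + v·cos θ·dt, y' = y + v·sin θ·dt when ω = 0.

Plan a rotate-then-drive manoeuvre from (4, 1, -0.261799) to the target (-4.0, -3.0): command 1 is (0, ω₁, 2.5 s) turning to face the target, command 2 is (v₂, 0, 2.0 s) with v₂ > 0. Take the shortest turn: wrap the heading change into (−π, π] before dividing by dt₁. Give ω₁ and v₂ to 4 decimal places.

ω₁ = -0.9665, v₂ = 4.4721

heading to target = atan2(-3−1, -4−4) = -2.6779
Δθ = wrap(-2.6779 − -0.2618) = -2.4161; ω₁ = Δθ/dt₁ = -0.9665
distance = √((-4−4)² + (-3−1)²) = 8.9443; v₂ = distance/dt₂ = 4.4721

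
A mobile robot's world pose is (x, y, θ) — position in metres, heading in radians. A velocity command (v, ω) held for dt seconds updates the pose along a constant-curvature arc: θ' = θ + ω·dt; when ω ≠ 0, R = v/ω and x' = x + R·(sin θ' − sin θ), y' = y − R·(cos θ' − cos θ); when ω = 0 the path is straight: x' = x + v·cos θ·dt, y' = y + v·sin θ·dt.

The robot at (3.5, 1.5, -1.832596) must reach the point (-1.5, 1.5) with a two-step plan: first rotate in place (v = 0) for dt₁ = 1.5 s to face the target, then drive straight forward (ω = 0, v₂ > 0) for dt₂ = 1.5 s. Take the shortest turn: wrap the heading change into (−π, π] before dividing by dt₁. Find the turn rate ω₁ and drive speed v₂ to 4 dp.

heading to target = atan2(1.5−1.5, -1.5−3.5) = 3.1416
Δθ = wrap(3.1416 − -1.8326) = -1.3090; ω₁ = Δθ/dt₁ = -0.8727
distance = √((-1.5−3.5)² + (1.5−1.5)²) = 5.0000; v₂ = distance/dt₂ = 3.3333

ω₁ = -0.8727, v₂ = 3.3333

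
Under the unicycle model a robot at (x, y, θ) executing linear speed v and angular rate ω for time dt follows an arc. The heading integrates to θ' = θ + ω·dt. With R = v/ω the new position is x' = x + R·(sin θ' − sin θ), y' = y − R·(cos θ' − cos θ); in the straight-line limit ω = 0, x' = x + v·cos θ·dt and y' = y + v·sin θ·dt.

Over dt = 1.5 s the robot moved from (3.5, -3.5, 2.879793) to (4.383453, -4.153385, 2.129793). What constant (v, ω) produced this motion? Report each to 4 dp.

v = -0.7500, ω = -0.5000

Δθ = 2.129793 − 2.879793 = -0.750000
ω = Δθ/dt = -0.750000/1.5 = -0.5000
R = Δx/(sin θ' − sin θ) = 1.5000
v = R·ω = 1.5000·-0.5000 = -0.7500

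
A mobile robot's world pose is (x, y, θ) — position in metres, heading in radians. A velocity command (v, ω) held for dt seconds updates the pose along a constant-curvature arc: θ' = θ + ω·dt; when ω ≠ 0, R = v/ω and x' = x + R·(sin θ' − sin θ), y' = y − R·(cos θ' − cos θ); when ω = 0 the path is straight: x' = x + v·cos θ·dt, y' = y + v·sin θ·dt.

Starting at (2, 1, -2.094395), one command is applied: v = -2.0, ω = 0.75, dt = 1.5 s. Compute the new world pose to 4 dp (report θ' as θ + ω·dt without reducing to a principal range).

(1.8894, 3.8421, -0.9694)

θ' = -2.0944 + 0.75·1.5 = -0.9694
R = v/ω = -2.0/0.75 = -2.6667
x' = 2 + -2.6667·(sin -0.9694 − sin -2.0944) = 1.8894
y' = 1 − -2.6667·(cos -0.9694 − cos -2.0944) = 3.8421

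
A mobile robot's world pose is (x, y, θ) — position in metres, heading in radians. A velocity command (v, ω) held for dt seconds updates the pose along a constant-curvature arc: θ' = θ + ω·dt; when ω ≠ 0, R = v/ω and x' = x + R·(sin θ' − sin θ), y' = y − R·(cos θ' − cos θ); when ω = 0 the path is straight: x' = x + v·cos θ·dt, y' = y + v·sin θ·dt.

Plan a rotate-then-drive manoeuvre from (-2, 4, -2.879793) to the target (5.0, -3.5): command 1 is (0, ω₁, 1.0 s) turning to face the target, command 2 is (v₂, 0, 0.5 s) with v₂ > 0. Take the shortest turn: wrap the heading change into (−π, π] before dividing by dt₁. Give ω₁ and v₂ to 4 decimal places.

ω₁ = 2.0599, v₂ = 20.5183

heading to target = atan2(-3.5−4, 5−-2) = -0.8199
Δθ = wrap(-0.8199 − -2.8798) = 2.0599; ω₁ = Δθ/dt₁ = 2.0599
distance = √((5−-2)² + (-3.5−4)²) = 10.2591; v₂ = distance/dt₂ = 20.5183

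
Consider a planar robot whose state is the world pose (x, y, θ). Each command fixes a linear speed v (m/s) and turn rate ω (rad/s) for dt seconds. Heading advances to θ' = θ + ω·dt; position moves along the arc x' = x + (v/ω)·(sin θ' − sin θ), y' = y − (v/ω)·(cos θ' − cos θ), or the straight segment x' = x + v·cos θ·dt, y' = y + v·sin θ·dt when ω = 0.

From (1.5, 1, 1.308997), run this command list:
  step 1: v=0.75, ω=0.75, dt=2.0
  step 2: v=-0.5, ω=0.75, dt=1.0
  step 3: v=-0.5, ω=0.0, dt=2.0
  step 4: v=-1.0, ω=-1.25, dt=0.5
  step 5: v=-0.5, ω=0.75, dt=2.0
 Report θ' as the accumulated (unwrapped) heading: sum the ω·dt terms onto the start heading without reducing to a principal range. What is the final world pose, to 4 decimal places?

step 1: θ'=2.8090 (R=1.0000) → pose (0.8606, 2.2040, 2.8090)
step 2: θ'=3.5590 (R=-0.6667) → pose (1.3485, 2.2247, 3.5590)
step 3: θ'=3.5590 (straight) → pose (2.2626, 2.6301, 3.5590)
step 4: θ'=2.9340 (R=0.8000) → pose (2.7518, 2.6816, 2.9340)
step 5: θ'=4.4340 (R=-0.6667) → pose (3.5302, 3.1508, 4.4340)

(3.5302, 3.1508, 4.4340)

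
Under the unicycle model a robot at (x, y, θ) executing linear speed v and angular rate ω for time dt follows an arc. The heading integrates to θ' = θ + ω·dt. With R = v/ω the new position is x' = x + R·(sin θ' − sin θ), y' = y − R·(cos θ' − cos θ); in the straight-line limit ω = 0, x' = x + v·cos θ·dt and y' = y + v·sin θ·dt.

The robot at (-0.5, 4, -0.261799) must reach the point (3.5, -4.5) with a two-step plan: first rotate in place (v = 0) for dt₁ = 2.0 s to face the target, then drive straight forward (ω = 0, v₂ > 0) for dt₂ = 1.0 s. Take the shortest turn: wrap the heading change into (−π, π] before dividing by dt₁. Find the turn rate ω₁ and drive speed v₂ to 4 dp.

heading to target = atan2(-4.5−4, 3.5−-0.5) = -1.1310
Δθ = wrap(-1.1310 − -0.2618) = -0.8692; ω₁ = Δθ/dt₁ = -0.4346
distance = √((3.5−-0.5)² + (-4.5−4)²) = 9.3941; v₂ = distance/dt₂ = 9.3941

ω₁ = -0.4346, v₂ = 9.3941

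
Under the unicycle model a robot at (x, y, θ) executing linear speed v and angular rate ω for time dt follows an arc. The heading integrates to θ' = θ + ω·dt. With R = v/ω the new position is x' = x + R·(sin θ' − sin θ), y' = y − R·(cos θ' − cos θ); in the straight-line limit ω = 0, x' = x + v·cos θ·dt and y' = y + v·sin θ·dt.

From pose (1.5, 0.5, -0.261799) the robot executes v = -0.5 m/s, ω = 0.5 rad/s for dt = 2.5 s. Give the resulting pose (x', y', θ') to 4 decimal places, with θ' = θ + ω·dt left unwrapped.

(0.4061, 0.0843, 0.9882)

θ' = -0.2618 + 0.5·2.5 = 0.9882
R = v/ω = -0.5/0.5 = -1.0000
x' = 1.5 + -1.0000·(sin 0.9882 − sin -0.2618) = 0.4061
y' = 0.5 − -1.0000·(cos 0.9882 − cos -0.2618) = 0.0843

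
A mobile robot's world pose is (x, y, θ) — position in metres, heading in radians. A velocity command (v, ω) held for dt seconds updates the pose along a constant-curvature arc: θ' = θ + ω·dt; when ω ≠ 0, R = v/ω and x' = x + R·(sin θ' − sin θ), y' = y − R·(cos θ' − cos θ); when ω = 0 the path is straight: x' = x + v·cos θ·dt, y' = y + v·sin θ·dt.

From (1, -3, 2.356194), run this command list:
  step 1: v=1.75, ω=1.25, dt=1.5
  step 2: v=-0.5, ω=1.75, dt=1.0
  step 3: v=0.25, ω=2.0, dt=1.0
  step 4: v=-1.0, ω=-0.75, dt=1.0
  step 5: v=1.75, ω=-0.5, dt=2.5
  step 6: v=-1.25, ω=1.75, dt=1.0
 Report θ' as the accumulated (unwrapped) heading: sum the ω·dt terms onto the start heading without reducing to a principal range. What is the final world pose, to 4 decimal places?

step 1: θ'=4.2312 (R=1.4000) → pose (-1.2310, -3.3420, 4.2312)
step 2: θ'=5.9812 (R=-0.2857) → pose (-1.3993, -2.9370, 5.9812)
step 3: θ'=7.9812 (R=0.1250) → pose (-1.2381, -2.8017, 7.9812)
step 4: θ'=7.2312 (R=1.3333) → pose (-1.4776, -3.7486, 7.2312)
step 5: θ'=5.9812 (R=-3.5000) → pose (2.4062, -2.4486, 5.9812)
step 6: θ'=7.7312 (R=-0.7143) → pose (1.4849, -3.0431, 7.7312)

(1.4849, -3.0431, 7.7312)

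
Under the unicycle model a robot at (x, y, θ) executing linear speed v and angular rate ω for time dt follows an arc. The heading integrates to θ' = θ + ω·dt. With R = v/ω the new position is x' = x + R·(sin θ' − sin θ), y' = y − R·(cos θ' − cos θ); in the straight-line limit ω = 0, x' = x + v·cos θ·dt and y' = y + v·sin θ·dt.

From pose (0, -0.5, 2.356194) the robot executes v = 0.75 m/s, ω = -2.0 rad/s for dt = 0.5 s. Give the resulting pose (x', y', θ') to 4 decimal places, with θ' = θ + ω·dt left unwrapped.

(-0.1012, -0.1550, 1.3562)

θ' = 2.3562 + -2.0·0.5 = 1.3562
R = v/ω = 0.75/-2.0 = -0.3750
x' = 0 + -0.3750·(sin 1.3562 − sin 2.3562) = -0.1012
y' = -0.5 − -0.3750·(cos 1.3562 − cos 2.3562) = -0.1550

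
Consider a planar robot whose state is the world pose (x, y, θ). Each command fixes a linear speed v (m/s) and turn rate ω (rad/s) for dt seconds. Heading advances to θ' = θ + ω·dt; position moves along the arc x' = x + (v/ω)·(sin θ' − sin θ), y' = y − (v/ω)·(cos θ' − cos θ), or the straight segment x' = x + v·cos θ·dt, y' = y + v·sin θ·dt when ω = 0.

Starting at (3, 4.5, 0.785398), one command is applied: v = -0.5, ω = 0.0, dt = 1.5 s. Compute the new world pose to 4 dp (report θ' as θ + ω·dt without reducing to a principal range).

(2.4697, 3.9697, 0.7854)

θ' = 0.7854 + 0.0·1.5 = 0.7854
ω = 0 → straight: x' = 3 + -0.5·cos(0.7854)·1.5 = 2.4697
y' = 4.5 + -0.5·sin(0.7854)·1.5 = 3.9697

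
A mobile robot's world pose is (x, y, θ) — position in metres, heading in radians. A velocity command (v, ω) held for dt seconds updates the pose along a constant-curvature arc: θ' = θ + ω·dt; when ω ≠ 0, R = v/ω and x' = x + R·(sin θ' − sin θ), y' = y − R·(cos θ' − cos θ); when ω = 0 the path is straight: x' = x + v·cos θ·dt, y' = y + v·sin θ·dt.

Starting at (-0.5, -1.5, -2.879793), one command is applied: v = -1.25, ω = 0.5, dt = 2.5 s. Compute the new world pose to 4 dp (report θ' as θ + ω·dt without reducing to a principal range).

θ' = -2.8798 + 0.5·2.5 = -1.6298
R = v/ω = -1.25/0.5 = -2.5000
x' = -0.5 + -2.5000·(sin -1.6298 − sin -2.8798) = 1.3486
y' = -1.5 − -2.5000·(cos -1.6298 − cos -2.8798) = 0.7674

(1.3486, 0.7674, -1.6298)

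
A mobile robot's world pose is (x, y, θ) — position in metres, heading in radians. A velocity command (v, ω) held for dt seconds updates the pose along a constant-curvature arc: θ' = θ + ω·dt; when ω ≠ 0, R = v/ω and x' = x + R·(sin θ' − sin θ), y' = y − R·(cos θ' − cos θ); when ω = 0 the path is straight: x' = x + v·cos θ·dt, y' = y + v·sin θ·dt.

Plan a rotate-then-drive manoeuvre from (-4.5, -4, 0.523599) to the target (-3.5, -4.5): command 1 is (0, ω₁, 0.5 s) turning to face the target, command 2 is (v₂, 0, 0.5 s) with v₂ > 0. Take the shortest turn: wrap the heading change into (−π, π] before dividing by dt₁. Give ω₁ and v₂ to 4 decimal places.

heading to target = atan2(-4.5−-4, -3.5−-4.5) = -0.4636
Δθ = wrap(-0.4636 − 0.5236) = -0.9872; ω₁ = Δθ/dt₁ = -1.9745
distance = √((-3.5−-4.5)² + (-4.5−-4)²) = 1.1180; v₂ = distance/dt₂ = 2.2361

ω₁ = -1.9745, v₂ = 2.2361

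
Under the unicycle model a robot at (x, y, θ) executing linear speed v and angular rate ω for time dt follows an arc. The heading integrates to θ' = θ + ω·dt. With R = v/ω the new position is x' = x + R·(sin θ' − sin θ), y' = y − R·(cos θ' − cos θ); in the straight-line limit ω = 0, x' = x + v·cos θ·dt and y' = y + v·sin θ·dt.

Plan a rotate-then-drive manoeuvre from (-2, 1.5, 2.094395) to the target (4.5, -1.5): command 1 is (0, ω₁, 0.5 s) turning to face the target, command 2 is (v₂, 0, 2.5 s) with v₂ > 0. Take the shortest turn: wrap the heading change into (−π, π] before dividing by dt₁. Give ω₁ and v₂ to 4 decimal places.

ω₁ = -5.0536, v₂ = 2.8636

heading to target = atan2(-1.5−1.5, 4.5−-2) = -0.4324
Δθ = wrap(-0.4324 − 2.0944) = -2.5268; ω₁ = Δθ/dt₁ = -5.0536
distance = √((4.5−-2)² + (-1.5−1.5)²) = 7.1589; v₂ = distance/dt₂ = 2.8636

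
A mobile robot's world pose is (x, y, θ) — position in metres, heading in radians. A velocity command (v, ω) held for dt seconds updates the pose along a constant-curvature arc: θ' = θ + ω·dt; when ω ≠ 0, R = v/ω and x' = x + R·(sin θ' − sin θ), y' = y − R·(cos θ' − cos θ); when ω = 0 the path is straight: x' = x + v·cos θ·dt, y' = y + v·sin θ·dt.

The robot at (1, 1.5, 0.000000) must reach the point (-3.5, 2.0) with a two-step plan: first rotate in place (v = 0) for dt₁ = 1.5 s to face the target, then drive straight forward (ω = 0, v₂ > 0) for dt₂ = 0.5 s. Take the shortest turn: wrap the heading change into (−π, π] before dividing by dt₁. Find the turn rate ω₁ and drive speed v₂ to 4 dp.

ω₁ = 2.0206, v₂ = 9.0554

heading to target = atan2(2−1.5, -3.5−1) = 3.0309
Δθ = wrap(3.0309 − 0.0000) = 3.0309; ω₁ = Δθ/dt₁ = 2.0206
distance = √((-3.5−1)² + (2−1.5)²) = 4.5277; v₂ = distance/dt₂ = 9.0554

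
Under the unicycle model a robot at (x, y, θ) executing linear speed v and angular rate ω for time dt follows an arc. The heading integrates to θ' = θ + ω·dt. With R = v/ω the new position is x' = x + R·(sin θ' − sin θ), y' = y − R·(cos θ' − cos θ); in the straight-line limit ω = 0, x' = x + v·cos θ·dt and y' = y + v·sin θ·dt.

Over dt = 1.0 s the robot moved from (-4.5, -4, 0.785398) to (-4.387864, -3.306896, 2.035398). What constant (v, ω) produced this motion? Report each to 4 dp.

v = 0.7500, ω = 1.2500

Δθ = 2.035398 − 0.785398 = 1.250000
ω = Δθ/dt = 1.250000/1.0 = 1.2500
R = −Δy/(cos θ' − cos θ) = 0.6000
v = R·ω = 0.6000·1.2500 = 0.7500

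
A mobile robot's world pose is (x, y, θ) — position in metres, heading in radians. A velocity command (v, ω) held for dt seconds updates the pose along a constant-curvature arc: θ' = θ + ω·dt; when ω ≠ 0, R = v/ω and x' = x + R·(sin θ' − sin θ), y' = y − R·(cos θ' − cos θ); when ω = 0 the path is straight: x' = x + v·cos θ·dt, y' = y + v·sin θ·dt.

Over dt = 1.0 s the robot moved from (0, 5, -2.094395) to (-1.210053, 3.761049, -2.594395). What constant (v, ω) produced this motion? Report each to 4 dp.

v = 1.7500, ω = -0.5000

Δθ = -2.594395 − -2.094395 = -0.500000
ω = Δθ/dt = -0.500000/1.0 = -0.5000
R = −Δy/(cos θ' − cos θ) = -3.5000
v = R·ω = -3.5000·-0.5000 = 1.7500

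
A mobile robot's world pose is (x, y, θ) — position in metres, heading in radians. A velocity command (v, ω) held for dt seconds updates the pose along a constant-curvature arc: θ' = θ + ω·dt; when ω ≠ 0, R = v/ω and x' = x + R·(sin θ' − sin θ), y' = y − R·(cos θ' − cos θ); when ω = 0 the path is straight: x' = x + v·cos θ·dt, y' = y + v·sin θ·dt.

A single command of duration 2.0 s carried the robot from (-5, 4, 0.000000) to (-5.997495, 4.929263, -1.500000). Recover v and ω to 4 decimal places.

v = -0.7500, ω = -0.7500

Δθ = -1.500000 − 0.000000 = -1.500000
ω = Δθ/dt = -1.500000/2.0 = -0.7500
R = Δx/(sin θ' − sin θ) = 1.0000
v = R·ω = 1.0000·-0.7500 = -0.7500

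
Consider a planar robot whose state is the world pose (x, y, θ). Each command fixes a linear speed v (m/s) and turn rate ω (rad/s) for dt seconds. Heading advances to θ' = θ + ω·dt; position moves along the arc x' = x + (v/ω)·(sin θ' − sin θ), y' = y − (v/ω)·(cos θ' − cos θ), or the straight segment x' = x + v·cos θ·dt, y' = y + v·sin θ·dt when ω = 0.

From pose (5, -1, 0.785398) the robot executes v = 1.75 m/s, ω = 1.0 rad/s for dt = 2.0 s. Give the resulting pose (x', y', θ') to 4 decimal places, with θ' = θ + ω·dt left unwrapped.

θ' = 0.7854 + 1.0·2.0 = 2.7854
R = v/ω = 1.75/1.0 = 1.7500
x' = 5 + 1.7500·(sin 2.7854 − sin 0.7854) = 4.3728
y' = -1 − 1.7500·(cos 2.7854 − cos 0.7854) = 1.8776

(4.3728, 1.8776, 2.7854)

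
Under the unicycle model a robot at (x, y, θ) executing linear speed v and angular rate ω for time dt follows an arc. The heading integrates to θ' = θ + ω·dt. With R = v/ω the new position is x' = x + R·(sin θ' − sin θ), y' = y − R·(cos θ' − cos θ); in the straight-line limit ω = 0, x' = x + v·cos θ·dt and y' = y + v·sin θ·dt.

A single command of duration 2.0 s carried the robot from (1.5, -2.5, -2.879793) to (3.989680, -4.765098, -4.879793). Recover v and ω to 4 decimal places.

v = -2.0000, ω = -1.0000

Δθ = -4.879793 − -2.879793 = -2.000000
ω = Δθ/dt = -2.000000/2.0 = -1.0000
R = Δx/(sin θ' − sin θ) = 2.0000
v = R·ω = 2.0000·-1.0000 = -2.0000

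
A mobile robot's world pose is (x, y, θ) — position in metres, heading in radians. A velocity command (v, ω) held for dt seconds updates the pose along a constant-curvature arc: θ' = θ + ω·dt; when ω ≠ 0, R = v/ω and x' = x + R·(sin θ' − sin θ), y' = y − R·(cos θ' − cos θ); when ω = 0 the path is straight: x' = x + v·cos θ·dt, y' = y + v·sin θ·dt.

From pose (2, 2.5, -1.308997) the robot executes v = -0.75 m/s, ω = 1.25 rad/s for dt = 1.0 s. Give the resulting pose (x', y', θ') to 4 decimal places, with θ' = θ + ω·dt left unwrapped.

(1.4558, 2.9437, -0.0590)

θ' = -1.3090 + 1.25·1.0 = -0.0590
R = v/ω = -0.75/1.25 = -0.6000
x' = 2 + -0.6000·(sin -0.0590 − sin -1.3090) = 1.4558
y' = 2.5 − -0.6000·(cos -0.0590 − cos -1.3090) = 2.9437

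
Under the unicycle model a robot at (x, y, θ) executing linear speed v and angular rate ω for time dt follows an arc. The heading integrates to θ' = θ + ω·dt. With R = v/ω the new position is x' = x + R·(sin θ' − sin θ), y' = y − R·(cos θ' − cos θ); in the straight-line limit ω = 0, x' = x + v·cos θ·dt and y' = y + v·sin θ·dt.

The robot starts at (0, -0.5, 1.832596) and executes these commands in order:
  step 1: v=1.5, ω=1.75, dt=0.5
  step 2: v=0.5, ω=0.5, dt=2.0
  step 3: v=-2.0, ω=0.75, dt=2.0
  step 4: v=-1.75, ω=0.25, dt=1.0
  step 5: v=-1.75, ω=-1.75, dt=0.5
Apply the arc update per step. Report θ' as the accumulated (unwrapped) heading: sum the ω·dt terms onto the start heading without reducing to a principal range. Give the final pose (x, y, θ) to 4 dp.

(-1.7791, 5.7386, 4.5826)

step 1: θ'=2.7076 (R=0.8571) → pose (-0.4675, 0.0558, 2.7076)
step 2: θ'=3.7076 (R=1.0000) → pose (-1.4243, -0.0074, 3.7076)
step 3: θ'=5.2076 (R=-2.6667) → pose (-0.5080, 3.5106, 5.2076)
step 4: θ'=5.4576 (R=-7.0000) → pose (-1.5224, 4.9310, 5.4576)
step 5: θ'=4.5826 (R=1.0000) → pose (-1.7791, 5.7386, 4.5826)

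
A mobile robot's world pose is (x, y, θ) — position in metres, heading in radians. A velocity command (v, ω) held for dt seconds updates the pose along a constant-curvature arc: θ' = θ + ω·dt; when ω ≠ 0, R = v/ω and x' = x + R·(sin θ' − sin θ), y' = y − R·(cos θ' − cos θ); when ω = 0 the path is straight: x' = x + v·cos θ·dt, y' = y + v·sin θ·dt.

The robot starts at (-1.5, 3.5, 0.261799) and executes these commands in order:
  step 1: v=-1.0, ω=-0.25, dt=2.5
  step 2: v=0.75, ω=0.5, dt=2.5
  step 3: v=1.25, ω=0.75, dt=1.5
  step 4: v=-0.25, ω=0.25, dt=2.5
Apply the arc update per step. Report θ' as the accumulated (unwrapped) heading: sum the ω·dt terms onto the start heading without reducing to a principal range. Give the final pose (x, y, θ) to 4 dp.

step 1: θ'=-0.3632 (R=4.0000) → pose (-3.9563, 3.6246, -0.3632)
step 2: θ'=0.8868 (R=1.5000) → pose (-2.2609, 4.0789, 0.8868)
step 3: θ'=2.0118 (R=1.6667) → pose (-2.0454, 5.8435, 2.0118)
step 4: θ'=2.6368 (R=-1.0000) → pose (-1.6247, 5.3951, 2.6368)

(-1.6247, 5.3951, 2.6368)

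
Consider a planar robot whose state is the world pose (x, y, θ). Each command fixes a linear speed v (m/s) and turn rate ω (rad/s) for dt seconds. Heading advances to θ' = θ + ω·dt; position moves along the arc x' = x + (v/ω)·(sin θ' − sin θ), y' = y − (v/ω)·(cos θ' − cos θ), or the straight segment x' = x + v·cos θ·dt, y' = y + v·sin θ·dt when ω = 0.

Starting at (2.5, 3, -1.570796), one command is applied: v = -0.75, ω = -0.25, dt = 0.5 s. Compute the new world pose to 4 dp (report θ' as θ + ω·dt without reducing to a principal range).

(2.5234, 3.3740, -1.6958)

θ' = -1.5708 + -0.25·0.5 = -1.6958
R = v/ω = -0.75/-0.25 = 3.0000
x' = 2.5 + 3.0000·(sin -1.6958 − sin -1.5708) = 2.5234
y' = 3 − 3.0000·(cos -1.6958 − cos -1.5708) = 3.3740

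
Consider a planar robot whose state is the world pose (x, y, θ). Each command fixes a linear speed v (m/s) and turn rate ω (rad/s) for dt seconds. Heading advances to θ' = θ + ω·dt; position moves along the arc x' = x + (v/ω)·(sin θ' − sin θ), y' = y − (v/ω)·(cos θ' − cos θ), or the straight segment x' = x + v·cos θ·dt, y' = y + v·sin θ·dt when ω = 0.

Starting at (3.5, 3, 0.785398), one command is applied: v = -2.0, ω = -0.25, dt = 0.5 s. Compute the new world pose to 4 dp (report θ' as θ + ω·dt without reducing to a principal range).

θ' = 0.7854 + -0.25·0.5 = 0.6604
R = v/ω = -2.0/-0.25 = 8.0000
x' = 3.5 + 8.0000·(sin 0.6604 − sin 0.7854) = 2.7506
y' = 3 − 8.0000·(cos 0.6604 − cos 0.7854) = 2.3389

(2.7506, 2.3389, 0.6604)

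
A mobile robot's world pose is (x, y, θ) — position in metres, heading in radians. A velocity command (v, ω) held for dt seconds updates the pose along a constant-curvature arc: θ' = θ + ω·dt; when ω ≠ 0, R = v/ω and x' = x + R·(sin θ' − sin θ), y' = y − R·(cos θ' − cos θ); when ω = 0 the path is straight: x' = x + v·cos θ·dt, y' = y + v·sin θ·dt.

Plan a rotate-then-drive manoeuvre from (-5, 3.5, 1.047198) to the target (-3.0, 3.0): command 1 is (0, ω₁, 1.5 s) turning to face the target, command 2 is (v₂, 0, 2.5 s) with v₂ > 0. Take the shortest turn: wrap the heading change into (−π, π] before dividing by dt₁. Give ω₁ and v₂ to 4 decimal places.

ω₁ = -0.8615, v₂ = 0.8246

heading to target = atan2(3−3.5, -3−-5) = -0.2450
Δθ = wrap(-0.2450 − 1.0472) = -1.2922; ω₁ = Δθ/dt₁ = -0.8615
distance = √((-3−-5)² + (3−3.5)²) = 2.0616; v₂ = distance/dt₂ = 0.8246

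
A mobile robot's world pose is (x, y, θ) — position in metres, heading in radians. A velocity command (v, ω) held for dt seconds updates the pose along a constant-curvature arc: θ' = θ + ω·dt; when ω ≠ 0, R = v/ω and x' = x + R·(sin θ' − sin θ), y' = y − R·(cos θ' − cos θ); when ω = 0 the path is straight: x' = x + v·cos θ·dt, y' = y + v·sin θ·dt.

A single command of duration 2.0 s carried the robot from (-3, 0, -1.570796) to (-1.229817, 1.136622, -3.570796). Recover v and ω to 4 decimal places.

v = -1.2500, ω = -1.0000

Δθ = -3.570796 − -1.570796 = -2.000000
ω = Δθ/dt = -2.000000/2.0 = -1.0000
R = Δx/(sin θ' − sin θ) = 1.2500
v = R·ω = 1.2500·-1.0000 = -1.2500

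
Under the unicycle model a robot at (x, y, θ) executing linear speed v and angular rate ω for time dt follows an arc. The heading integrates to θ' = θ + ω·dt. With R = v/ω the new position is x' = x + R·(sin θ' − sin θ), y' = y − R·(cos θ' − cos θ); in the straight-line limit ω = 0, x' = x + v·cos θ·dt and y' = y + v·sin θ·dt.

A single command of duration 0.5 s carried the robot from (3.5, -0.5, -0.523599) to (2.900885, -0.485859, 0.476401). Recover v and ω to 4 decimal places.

Δθ = 0.476401 − -0.523599 = 1.000000
ω = Δθ/dt = 1.000000/0.5 = 2.0000
R = Δx/(sin θ' − sin θ) = -0.6250
v = R·ω = -0.6250·2.0000 = -1.2500

v = -1.2500, ω = 2.0000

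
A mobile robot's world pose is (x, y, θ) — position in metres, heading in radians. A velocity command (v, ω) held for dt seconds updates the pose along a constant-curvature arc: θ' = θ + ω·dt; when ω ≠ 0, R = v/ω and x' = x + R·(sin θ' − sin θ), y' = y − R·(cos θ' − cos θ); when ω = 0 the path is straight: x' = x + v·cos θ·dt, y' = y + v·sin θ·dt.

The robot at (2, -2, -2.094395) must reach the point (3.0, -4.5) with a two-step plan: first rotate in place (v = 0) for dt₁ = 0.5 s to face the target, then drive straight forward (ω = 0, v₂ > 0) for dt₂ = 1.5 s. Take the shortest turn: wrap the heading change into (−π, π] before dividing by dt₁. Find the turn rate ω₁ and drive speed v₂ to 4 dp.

ω₁ = 1.8082, v₂ = 1.7951

heading to target = atan2(-4.5−-2, 3−2) = -1.1903
Δθ = wrap(-1.1903 − -2.0944) = 0.9041; ω₁ = Δθ/dt₁ = 1.8082
distance = √((3−2)² + (-4.5−-2)²) = 2.6926; v₂ = distance/dt₂ = 1.7951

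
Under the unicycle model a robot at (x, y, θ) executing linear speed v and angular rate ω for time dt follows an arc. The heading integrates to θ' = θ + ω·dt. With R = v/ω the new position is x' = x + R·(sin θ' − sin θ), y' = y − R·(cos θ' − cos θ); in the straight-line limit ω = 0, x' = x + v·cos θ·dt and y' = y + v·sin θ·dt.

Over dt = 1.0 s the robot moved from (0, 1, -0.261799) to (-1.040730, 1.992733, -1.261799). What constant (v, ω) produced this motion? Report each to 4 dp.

Δθ = -1.261799 − -0.261799 = -1.000000
ω = Δθ/dt = -1.000000/1.0 = -1.0000
R = Δx/(sin θ' − sin θ) = 1.5000
v = R·ω = 1.5000·-1.0000 = -1.5000

v = -1.5000, ω = -1.0000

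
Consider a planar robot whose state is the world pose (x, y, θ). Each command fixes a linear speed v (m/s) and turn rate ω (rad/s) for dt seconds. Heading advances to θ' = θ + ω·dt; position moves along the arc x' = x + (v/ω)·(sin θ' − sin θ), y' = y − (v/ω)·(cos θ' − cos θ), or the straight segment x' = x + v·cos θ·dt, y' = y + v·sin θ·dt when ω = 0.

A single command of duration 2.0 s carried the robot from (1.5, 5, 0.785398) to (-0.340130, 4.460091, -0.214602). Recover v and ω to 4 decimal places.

v = -1.0000, ω = -0.5000

Δθ = -0.214602 − 0.785398 = -1.000000
ω = Δθ/dt = -1.000000/2.0 = -0.5000
R = Δx/(sin θ' − sin θ) = 2.0000
v = R·ω = 2.0000·-0.5000 = -1.0000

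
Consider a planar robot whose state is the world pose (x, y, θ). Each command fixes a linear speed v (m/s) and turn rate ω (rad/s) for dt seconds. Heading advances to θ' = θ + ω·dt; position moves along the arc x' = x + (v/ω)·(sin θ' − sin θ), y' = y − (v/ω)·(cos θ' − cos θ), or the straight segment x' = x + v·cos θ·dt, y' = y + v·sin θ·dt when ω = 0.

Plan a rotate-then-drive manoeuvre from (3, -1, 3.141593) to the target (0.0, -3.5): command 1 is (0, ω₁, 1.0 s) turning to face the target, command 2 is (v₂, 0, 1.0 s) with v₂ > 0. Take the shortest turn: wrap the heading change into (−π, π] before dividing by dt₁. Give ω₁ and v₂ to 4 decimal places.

ω₁ = 0.6947, v₂ = 3.9051

heading to target = atan2(-3.5−-1, 0−3) = -2.4469
Δθ = wrap(-2.4469 − 3.1416) = 0.6947; ω₁ = Δθ/dt₁ = 0.6947
distance = √((0−3)² + (-3.5−-1)²) = 3.9051; v₂ = distance/dt₂ = 3.9051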